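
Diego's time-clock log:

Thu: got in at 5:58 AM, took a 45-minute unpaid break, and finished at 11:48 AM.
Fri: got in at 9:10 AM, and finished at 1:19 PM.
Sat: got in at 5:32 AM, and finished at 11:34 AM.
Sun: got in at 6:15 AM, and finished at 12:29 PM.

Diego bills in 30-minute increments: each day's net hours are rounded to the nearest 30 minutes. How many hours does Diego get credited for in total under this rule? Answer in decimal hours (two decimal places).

Thu: 5:58 AM–11:48 AM = 5 h 50 min − 45 min = 5 h 5 min → rounds to 5 h 0 min
Fri: 9:10 AM–1:19 PM = 4 h 9 min → rounds to 4 h 0 min
Sat: 5:32 AM–11:34 AM = 6 h 2 min → rounds to 6 h 0 min
Sun: 6:15 AM–12:29 PM = 6 h 14 min → rounds to 6 h 0 min
Total credited: 21 h 0 min.

21.00 hours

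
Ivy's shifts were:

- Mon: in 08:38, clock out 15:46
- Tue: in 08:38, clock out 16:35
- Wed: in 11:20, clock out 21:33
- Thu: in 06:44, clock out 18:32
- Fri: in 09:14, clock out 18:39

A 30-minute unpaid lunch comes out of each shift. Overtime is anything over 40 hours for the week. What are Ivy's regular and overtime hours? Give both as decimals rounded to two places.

Regular 40.00 hours, overtime 4.02 hours

Mon: 08:38–15:46 = 7 h 8 min; less 30 min break → 6 h 38 min
Tue: 08:38–16:35 = 7 h 57 min; less 30 min break → 7 h 27 min
Wed: 11:20–21:33 = 10 h 13 min; less 30 min break → 9 h 43 min
Thu: 06:44–18:32 = 11 h 48 min; less 30 min break → 11 h 18 min
Fri: 09:14–18:39 = 9 h 25 min; less 30 min break → 8 h 55 min
Total worked: 44 h 1 min = 44.02 h.
Threshold 40 h → overtime 4 h 1 min, regular 40 h 0 min.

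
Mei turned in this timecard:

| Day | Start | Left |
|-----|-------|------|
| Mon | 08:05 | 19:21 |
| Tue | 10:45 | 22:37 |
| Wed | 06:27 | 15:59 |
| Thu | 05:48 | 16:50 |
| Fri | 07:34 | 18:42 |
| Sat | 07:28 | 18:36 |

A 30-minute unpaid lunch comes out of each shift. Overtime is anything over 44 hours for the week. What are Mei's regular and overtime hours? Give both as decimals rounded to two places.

Regular 44.00 hours, overtime 18.97 hours

Mon: 08:05–19:21 = 11 h 16 min; less 30 min break → 10 h 46 min
Tue: 10:45–22:37 = 11 h 52 min; less 30 min break → 11 h 22 min
Wed: 06:27–15:59 = 9 h 32 min; less 30 min break → 9 h 2 min
Thu: 05:48–16:50 = 11 h 2 min; less 30 min break → 10 h 32 min
Fri: 07:34–18:42 = 11 h 8 min; less 30 min break → 10 h 38 min
Sat: 07:28–18:36 = 11 h 8 min; less 30 min break → 10 h 38 min
Total worked: 62 h 58 min = 62.97 h.
Threshold 44 h → overtime 18 h 58 min, regular 44 h 0 min.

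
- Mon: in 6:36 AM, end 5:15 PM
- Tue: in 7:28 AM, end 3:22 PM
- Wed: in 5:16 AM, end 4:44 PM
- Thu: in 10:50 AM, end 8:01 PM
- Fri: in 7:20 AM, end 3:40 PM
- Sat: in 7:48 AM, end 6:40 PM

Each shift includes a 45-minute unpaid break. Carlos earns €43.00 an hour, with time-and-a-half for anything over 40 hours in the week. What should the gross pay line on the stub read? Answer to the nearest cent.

€2616.55

Mon: 6:36 AM–5:15 PM = 10 h 39 min; less 45 min break → 9 h 54 min
Tue: 7:28 AM–3:22 PM = 7 h 54 min; less 45 min break → 7 h 9 min
Wed: 5:16 AM–4:44 PM = 11 h 28 min; less 45 min break → 10 h 43 min
Thu: 10:50 AM–8:01 PM = 9 h 11 min; less 45 min break → 8 h 26 min
Fri: 7:20 AM–3:40 PM = 8 h 20 min; less 45 min break → 7 h 35 min
Sat: 7:48 AM–6:40 PM = 10 h 52 min; less 45 min break → 10 h 7 min
Total worked: 53 h 54 min = 3234 min.
Regular 40 h 0 min = 2400 min at €43.00/h; overtime 13 h 54 min = 834 min at €64.50/h.
Pay = (2400 × €43.00 + 834 × €64.50) ÷ 60 = €2616.55.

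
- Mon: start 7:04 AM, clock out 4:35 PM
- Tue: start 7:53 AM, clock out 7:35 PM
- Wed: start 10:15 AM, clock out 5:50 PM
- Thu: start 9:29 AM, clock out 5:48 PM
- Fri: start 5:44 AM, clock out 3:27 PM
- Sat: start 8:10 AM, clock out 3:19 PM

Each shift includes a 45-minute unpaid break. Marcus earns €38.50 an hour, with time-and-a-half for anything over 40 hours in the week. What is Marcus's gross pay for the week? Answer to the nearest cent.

Mon: 7:04 AM–4:35 PM = 9 h 31 min; less 45 min break → 8 h 46 min
Tue: 7:53 AM–7:35 PM = 11 h 42 min; less 45 min break → 10 h 57 min
Wed: 10:15 AM–5:50 PM = 7 h 35 min; less 45 min break → 6 h 50 min
Thu: 9:29 AM–5:48 PM = 8 h 19 min; less 45 min break → 7 h 34 min
Fri: 5:44 AM–3:27 PM = 9 h 43 min; less 45 min break → 8 h 58 min
Sat: 8:10 AM–3:19 PM = 7 h 9 min; less 45 min break → 6 h 24 min
Total worked: 49 h 29 min = 2969 min.
Regular 40 h 0 min = 2400 min at €38.50/h; overtime 9 h 29 min = 569 min at €57.75/h.
Pay = (2400 × €38.50 + 569 × €57.75) ÷ 60 = €2087.66.

€2087.66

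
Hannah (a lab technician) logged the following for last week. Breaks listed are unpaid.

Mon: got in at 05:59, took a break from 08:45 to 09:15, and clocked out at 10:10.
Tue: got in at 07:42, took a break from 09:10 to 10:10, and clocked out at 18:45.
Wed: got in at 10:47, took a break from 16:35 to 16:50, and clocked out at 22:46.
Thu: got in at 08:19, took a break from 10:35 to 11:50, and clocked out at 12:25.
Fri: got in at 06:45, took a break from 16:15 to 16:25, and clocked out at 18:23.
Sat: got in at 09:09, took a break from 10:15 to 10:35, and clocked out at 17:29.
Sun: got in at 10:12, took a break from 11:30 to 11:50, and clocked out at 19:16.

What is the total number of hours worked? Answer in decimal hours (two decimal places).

56.52 hours

Mon: 05:59–10:10 = 4 h 11 min; less 30 min break → 3 h 41 min
Tue: 07:42–18:45 = 11 h 3 min; less 60 min break → 10 h 3 min
Wed: 10:47–22:46 = 11 h 59 min; less 15 min break → 11 h 44 min
Thu: 08:19–12:25 = 4 h 6 min; less 75 min break → 2 h 51 min
Fri: 06:45–18:23 = 11 h 38 min; less 10 min break → 11 h 28 min
Sat: 09:09–17:29 = 8 h 20 min; less 20 min break → 8 h 0 min
Sun: 10:12–19:16 = 9 h 4 min; less 20 min break → 8 h 44 min
Total: 3 h 41 min + 10 h 3 min + 11 h 44 min + 2 h 51 min + 11 h 28 min + 8 h 0 min + 8 h 44 min = 56 h 31 min.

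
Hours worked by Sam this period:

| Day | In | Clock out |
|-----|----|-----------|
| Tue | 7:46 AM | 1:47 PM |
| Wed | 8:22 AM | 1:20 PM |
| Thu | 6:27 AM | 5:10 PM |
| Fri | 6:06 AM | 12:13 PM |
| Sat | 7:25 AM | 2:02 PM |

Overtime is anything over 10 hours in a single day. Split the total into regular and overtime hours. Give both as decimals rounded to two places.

Regular 33.72 hours, overtime 0.72 hours

Tue: 7:46 AM–1:47 PM = 6 h 1 min
Wed: 8:22 AM–1:20 PM = 4 h 58 min
Thu: 6:27 AM–5:10 PM = 10 h 43 min
Fri: 6:06 AM–12:13 PM = 6 h 7 min
Sat: 7:25 AM–2:02 PM = 6 h 37 min
Tue reg 6 h 1 min / OT 0 h 0 min; Wed reg 4 h 58 min / OT 0 h 0 min; Thu reg 10 h 0 min / OT 0 h 43 min; Fri reg 6 h 7 min / OT 0 h 0 min; Sat reg 6 h 37 min / OT 0 h 0 min.
Totals: regular 33 h 43 min, overtime 0 h 43 min.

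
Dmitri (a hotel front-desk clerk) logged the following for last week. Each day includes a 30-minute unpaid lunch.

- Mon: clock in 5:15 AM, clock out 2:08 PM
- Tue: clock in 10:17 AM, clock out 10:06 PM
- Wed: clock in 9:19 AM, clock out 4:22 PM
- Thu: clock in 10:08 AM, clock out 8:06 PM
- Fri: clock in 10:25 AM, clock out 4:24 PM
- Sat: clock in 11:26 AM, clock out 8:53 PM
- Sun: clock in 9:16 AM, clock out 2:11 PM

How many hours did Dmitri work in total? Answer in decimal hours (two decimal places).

54.57 hours

Mon: 5:15 AM–2:08 PM = 8 h 53 min; less 30 min break → 8 h 23 min
Tue: 10:17 AM–10:06 PM = 11 h 49 min; less 30 min break → 11 h 19 min
Wed: 9:19 AM–4:22 PM = 7 h 3 min; less 30 min break → 6 h 33 min
Thu: 10:08 AM–8:06 PM = 9 h 58 min; less 30 min break → 9 h 28 min
Fri: 10:25 AM–4:24 PM = 5 h 59 min; less 30 min break → 5 h 29 min
Sat: 11:26 AM–8:53 PM = 9 h 27 min; less 30 min break → 8 h 57 min
Sun: 9:16 AM–2:11 PM = 4 h 55 min; less 30 min break → 4 h 25 min
Total: 8 h 23 min + 11 h 19 min + 6 h 33 min + 9 h 28 min + 5 h 29 min + 8 h 57 min + 4 h 25 min = 54 h 34 min.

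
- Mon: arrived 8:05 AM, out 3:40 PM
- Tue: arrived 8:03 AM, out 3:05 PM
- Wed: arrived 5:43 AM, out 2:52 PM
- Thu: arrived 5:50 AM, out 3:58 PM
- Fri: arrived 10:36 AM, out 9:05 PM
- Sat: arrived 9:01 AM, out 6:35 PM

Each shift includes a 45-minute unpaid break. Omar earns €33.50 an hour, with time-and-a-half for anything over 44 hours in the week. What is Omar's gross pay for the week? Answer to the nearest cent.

€1747.86

Mon: 8:05 AM–3:40 PM = 7 h 35 min; less 45 min break → 6 h 50 min
Tue: 8:03 AM–3:05 PM = 7 h 2 min; less 45 min break → 6 h 17 min
Wed: 5:43 AM–2:52 PM = 9 h 9 min; less 45 min break → 8 h 24 min
Thu: 5:50 AM–3:58 PM = 10 h 8 min; less 45 min break → 9 h 23 min
Fri: 10:36 AM–9:05 PM = 10 h 29 min; less 45 min break → 9 h 44 min
Sat: 9:01 AM–6:35 PM = 9 h 34 min; less 45 min break → 8 h 49 min
Total worked: 49 h 27 min = 2967 min.
Regular 44 h 0 min = 2640 min at €33.50/h; overtime 5 h 27 min = 327 min at €50.25/h.
Pay = (2640 × €33.50 + 327 × €50.25) ÷ 60 = €1747.86.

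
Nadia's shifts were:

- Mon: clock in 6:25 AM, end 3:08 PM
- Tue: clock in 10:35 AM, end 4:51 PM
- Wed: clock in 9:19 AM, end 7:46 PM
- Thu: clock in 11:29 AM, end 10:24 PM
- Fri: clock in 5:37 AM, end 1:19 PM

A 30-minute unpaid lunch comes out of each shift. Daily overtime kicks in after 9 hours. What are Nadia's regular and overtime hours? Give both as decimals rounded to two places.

Mon: 6:25 AM–3:08 PM = 8 h 43 min; less 30 min break → 8 h 13 min
Tue: 10:35 AM–4:51 PM = 6 h 16 min; less 30 min break → 5 h 46 min
Wed: 9:19 AM–7:46 PM = 10 h 27 min; less 30 min break → 9 h 57 min
Thu: 11:29 AM–10:24 PM = 10 h 55 min; less 30 min break → 10 h 25 min
Fri: 5:37 AM–1:19 PM = 7 h 42 min; less 30 min break → 7 h 12 min
Mon reg 8 h 13 min / OT 0 h 0 min; Tue reg 5 h 46 min / OT 0 h 0 min; Wed reg 9 h 0 min / OT 0 h 57 min; Thu reg 9 h 0 min / OT 1 h 25 min; Fri reg 7 h 12 min / OT 0 h 0 min.
Totals: regular 39 h 11 min, overtime 2 h 22 min.

Regular 39.18 hours, overtime 2.37 hours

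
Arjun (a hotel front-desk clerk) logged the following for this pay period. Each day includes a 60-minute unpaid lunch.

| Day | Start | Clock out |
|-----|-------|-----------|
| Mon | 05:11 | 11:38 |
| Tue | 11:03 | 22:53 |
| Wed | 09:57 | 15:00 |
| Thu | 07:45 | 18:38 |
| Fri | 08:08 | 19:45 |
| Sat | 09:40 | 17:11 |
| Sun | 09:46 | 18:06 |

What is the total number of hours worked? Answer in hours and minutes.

54 h 41 min

Mon: 05:11–11:38 = 6 h 27 min; less 60 min break → 5 h 27 min
Tue: 11:03–22:53 = 11 h 50 min; less 60 min break → 10 h 50 min
Wed: 09:57–15:00 = 5 h 3 min; less 60 min break → 4 h 3 min
Thu: 07:45–18:38 = 10 h 53 min; less 60 min break → 9 h 53 min
Fri: 08:08–19:45 = 11 h 37 min; less 60 min break → 10 h 37 min
Sat: 09:40–17:11 = 7 h 31 min; less 60 min break → 6 h 31 min
Sun: 09:46–18:06 = 8 h 20 min; less 60 min break → 7 h 20 min
Total: 5 h 27 min + 10 h 50 min + 4 h 3 min + 9 h 53 min + 10 h 37 min + 6 h 31 min + 7 h 20 min = 54 h 41 min.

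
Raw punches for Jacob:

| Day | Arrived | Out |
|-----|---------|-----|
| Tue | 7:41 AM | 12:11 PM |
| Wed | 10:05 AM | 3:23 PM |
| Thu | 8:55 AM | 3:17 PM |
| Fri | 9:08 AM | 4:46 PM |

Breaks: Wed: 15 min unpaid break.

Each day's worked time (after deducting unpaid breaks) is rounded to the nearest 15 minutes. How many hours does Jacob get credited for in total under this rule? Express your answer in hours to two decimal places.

Tue: 7:41 AM–12:11 PM = 4 h 30 min → rounds to 4 h 30 min
Wed: 10:05 AM–3:23 PM = 5 h 18 min − 15 min = 5 h 3 min → rounds to 5 h 0 min
Thu: 8:55 AM–3:17 PM = 6 h 22 min → rounds to 6 h 15 min
Fri: 9:08 AM–4:46 PM = 7 h 38 min → rounds to 7 h 45 min
Total credited: 23 h 30 min.

23.50 hours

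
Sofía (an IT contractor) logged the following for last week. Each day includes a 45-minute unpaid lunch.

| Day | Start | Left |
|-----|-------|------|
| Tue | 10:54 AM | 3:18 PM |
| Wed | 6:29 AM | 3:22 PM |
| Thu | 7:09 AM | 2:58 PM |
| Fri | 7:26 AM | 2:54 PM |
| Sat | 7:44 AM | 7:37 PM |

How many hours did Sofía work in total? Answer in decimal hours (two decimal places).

36.70 hours

Tue: 10:54 AM–3:18 PM = 4 h 24 min; less 45 min break → 3 h 39 min
Wed: 6:29 AM–3:22 PM = 8 h 53 min; less 45 min break → 8 h 8 min
Thu: 7:09 AM–2:58 PM = 7 h 49 min; less 45 min break → 7 h 4 min
Fri: 7:26 AM–2:54 PM = 7 h 28 min; less 45 min break → 6 h 43 min
Sat: 7:44 AM–7:37 PM = 11 h 53 min; less 45 min break → 11 h 8 min
Total: 3 h 39 min + 8 h 8 min + 7 h 4 min + 6 h 43 min + 11 h 8 min = 36 h 42 min.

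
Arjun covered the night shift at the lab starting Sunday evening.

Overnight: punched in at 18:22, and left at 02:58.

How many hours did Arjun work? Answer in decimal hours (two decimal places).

8.60 hours

Overnight: 18:22 → midnight = 5 h 38 min; midnight → 02:58 = 2 h 58 min; span 8 h 36 min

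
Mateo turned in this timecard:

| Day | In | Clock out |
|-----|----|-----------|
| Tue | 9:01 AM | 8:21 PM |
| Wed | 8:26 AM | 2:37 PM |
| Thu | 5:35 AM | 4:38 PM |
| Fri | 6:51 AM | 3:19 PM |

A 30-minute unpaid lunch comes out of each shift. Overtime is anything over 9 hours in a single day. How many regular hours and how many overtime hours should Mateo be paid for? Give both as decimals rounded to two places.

Tue: 9:01 AM–8:21 PM = 11 h 20 min; less 30 min break → 10 h 50 min
Wed: 8:26 AM–2:37 PM = 6 h 11 min; less 30 min break → 5 h 41 min
Thu: 5:35 AM–4:38 PM = 11 h 3 min; less 30 min break → 10 h 33 min
Fri: 6:51 AM–3:19 PM = 8 h 28 min; less 30 min break → 7 h 58 min
Tue reg 9 h 0 min / OT 1 h 50 min; Wed reg 5 h 41 min / OT 0 h 0 min; Thu reg 9 h 0 min / OT 1 h 33 min; Fri reg 7 h 58 min / OT 0 h 0 min.
Totals: regular 31 h 39 min, overtime 3 h 23 min.

Regular 31.65 hours, overtime 3.38 hours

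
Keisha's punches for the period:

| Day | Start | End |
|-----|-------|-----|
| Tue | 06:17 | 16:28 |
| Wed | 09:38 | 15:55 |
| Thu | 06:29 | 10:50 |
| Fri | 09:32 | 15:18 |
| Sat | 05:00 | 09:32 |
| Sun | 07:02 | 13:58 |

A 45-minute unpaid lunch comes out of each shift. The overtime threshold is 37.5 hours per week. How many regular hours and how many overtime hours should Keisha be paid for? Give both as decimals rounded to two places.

Regular 33.55 hours, overtime 0.00 hours

Tue: 06:17–16:28 = 10 h 11 min; less 45 min break → 9 h 26 min
Wed: 09:38–15:55 = 6 h 17 min; less 45 min break → 5 h 32 min
Thu: 06:29–10:50 = 4 h 21 min; less 45 min break → 3 h 36 min
Fri: 09:32–15:18 = 5 h 46 min; less 45 min break → 5 h 1 min
Sat: 05:00–09:32 = 4 h 32 min; less 45 min break → 3 h 47 min
Sun: 07:02–13:58 = 6 h 56 min; less 45 min break → 6 h 11 min
Total worked: 33 h 33 min = 33.55 h.
Threshold 37.5 h → overtime 0 h 0 min, regular 33 h 33 min.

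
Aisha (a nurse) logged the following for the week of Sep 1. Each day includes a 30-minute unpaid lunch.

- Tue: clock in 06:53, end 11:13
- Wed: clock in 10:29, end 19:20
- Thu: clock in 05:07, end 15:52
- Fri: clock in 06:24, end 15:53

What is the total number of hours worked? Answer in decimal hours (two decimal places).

31.42 hours

Tue: 06:53–11:13 = 4 h 20 min; less 30 min break → 3 h 50 min
Wed: 10:29–19:20 = 8 h 51 min; less 30 min break → 8 h 21 min
Thu: 05:07–15:52 = 10 h 45 min; less 30 min break → 10 h 15 min
Fri: 06:24–15:53 = 9 h 29 min; less 30 min break → 8 h 59 min
Total: 3 h 50 min + 8 h 21 min + 10 h 15 min + 8 h 59 min = 31 h 25 min.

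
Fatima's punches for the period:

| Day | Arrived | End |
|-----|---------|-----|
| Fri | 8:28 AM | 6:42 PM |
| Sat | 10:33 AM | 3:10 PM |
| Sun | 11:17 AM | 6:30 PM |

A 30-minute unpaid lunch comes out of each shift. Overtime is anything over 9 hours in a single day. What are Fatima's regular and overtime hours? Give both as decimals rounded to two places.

Fri: 8:28 AM–6:42 PM = 10 h 14 min; less 30 min break → 9 h 44 min
Sat: 10:33 AM–3:10 PM = 4 h 37 min; less 30 min break → 4 h 7 min
Sun: 11:17 AM–6:30 PM = 7 h 13 min; less 30 min break → 6 h 43 min
Fri reg 9 h 0 min / OT 0 h 44 min; Sat reg 4 h 7 min / OT 0 h 0 min; Sun reg 6 h 43 min / OT 0 h 0 min.
Totals: regular 19 h 50 min, overtime 0 h 44 min.

Regular 19.83 hours, overtime 0.73 hours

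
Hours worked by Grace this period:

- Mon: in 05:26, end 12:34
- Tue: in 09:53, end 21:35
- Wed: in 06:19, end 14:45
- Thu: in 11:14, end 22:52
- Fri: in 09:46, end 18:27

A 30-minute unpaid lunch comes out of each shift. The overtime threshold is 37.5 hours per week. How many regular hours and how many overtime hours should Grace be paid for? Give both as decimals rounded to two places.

Mon: 05:26–12:34 = 7 h 8 min; less 30 min break → 6 h 38 min
Tue: 09:53–21:35 = 11 h 42 min; less 30 min break → 11 h 12 min
Wed: 06:19–14:45 = 8 h 26 min; less 30 min break → 7 h 56 min
Thu: 11:14–22:52 = 11 h 38 min; less 30 min break → 11 h 8 min
Fri: 09:46–18:27 = 8 h 41 min; less 30 min break → 8 h 11 min
Total worked: 45 h 5 min = 45.08 h.
Threshold 37.5 h → overtime 7 h 35 min, regular 37 h 30 min.

Regular 37.50 hours, overtime 7.58 hours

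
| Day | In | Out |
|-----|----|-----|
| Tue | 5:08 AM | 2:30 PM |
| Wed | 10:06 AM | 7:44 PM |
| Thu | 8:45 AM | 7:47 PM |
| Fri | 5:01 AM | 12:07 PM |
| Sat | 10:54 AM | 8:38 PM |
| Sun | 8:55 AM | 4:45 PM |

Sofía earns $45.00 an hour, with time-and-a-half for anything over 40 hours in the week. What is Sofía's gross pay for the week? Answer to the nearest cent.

$2792.25

Tue: 5:08 AM–2:30 PM = 9 h 22 min
Wed: 10:06 AM–7:44 PM = 9 h 38 min
Thu: 8:45 AM–7:47 PM = 11 h 2 min
Fri: 5:01 AM–12:07 PM = 7 h 6 min
Sat: 10:54 AM–8:38 PM = 9 h 44 min
Sun: 8:55 AM–4:45 PM = 7 h 50 min
Total worked: 54 h 42 min = 3282 min.
Regular 40 h 0 min = 2400 min at $45.00/h; overtime 14 h 42 min = 882 min at $67.50/h.
Pay = (2400 × $45.00 + 882 × $67.50) ÷ 60 = $2792.25.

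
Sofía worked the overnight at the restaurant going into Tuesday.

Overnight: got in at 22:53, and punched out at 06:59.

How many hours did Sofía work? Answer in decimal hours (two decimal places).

Overnight: 22:53 → midnight = 1 h 7 min; midnight → 06:59 = 6 h 59 min; span 8 h 6 min

8.10 hours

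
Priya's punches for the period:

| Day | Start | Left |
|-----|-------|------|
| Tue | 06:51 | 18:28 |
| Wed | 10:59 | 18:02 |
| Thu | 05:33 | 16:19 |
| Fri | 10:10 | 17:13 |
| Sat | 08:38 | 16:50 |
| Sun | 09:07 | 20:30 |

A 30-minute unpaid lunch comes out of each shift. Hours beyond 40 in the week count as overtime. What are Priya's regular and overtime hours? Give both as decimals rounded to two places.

Regular 40.00 hours, overtime 13.07 hours

Tue: 06:51–18:28 = 11 h 37 min; less 30 min break → 11 h 7 min
Wed: 10:59–18:02 = 7 h 3 min; less 30 min break → 6 h 33 min
Thu: 05:33–16:19 = 10 h 46 min; less 30 min break → 10 h 16 min
Fri: 10:10–17:13 = 7 h 3 min; less 30 min break → 6 h 33 min
Sat: 08:38–16:50 = 8 h 12 min; less 30 min break → 7 h 42 min
Sun: 09:07–20:30 = 11 h 23 min; less 30 min break → 10 h 53 min
Total worked: 53 h 4 min = 53.07 h.
Threshold 40 h → overtime 13 h 4 min, regular 40 h 0 min.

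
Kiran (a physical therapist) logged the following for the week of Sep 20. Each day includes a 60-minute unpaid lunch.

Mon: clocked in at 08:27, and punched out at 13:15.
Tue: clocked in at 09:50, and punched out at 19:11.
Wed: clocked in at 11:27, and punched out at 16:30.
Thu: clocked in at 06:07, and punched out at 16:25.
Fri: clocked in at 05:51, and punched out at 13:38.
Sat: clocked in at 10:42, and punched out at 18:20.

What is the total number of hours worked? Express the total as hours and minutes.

38 h 55 min

Mon: 08:27–13:15 = 4 h 48 min; less 60 min break → 3 h 48 min
Tue: 09:50–19:11 = 9 h 21 min; less 60 min break → 8 h 21 min
Wed: 11:27–16:30 = 5 h 3 min; less 60 min break → 4 h 3 min
Thu: 06:07–16:25 = 10 h 18 min; less 60 min break → 9 h 18 min
Fri: 05:51–13:38 = 7 h 47 min; less 60 min break → 6 h 47 min
Sat: 10:42–18:20 = 7 h 38 min; less 60 min break → 6 h 38 min
Total: 3 h 48 min + 8 h 21 min + 4 h 3 min + 9 h 18 min + 6 h 47 min + 6 h 38 min = 38 h 55 min.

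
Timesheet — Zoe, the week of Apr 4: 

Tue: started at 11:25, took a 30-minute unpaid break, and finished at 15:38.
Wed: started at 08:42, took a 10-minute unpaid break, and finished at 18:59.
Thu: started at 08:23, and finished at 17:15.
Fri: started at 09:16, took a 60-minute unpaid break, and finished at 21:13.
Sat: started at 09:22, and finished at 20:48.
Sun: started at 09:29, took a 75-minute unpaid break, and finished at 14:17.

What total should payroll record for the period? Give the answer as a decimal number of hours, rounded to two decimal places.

Tue: 11:25–15:38 = 4 h 13 min; less 30 min break → 3 h 43 min
Wed: 08:42–18:59 = 10 h 17 min; less 10 min break → 10 h 7 min
Thu: 08:23–17:15 = 8 h 52 min
Fri: 09:16–21:13 = 11 h 57 min; less 60 min break → 10 h 57 min
Sat: 09:22–20:48 = 11 h 26 min
Sun: 09:29–14:17 = 4 h 48 min; less 75 min break → 3 h 33 min
Total: 3 h 43 min + 10 h 7 min + 8 h 52 min + 10 h 57 min + 11 h 26 min + 3 h 33 min = 48 h 38 min.

48.63 hours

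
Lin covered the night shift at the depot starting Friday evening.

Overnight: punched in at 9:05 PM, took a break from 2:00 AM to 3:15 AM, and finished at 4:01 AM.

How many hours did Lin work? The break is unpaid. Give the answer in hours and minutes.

Overnight: 9:05 PM → midnight = 2 h 55 min; midnight → 4:01 AM = 4 h 1 min; span 6 h 56 min; less 75 min break → 5 h 41 min

5 h 41 min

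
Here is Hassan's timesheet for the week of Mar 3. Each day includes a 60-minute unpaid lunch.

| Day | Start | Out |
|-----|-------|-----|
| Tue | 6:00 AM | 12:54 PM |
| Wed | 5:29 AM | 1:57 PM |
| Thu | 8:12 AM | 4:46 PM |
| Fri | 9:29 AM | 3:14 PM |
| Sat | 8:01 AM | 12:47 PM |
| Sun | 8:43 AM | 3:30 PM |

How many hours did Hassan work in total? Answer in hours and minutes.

35 h 14 min

Tue: 6:00 AM–12:54 PM = 6 h 54 min; less 60 min break → 5 h 54 min
Wed: 5:29 AM–1:57 PM = 8 h 28 min; less 60 min break → 7 h 28 min
Thu: 8:12 AM–4:46 PM = 8 h 34 min; less 60 min break → 7 h 34 min
Fri: 9:29 AM–3:14 PM = 5 h 45 min; less 60 min break → 4 h 45 min
Sat: 8:01 AM–12:47 PM = 4 h 46 min; less 60 min break → 3 h 46 min
Sun: 8:43 AM–3:30 PM = 6 h 47 min; less 60 min break → 5 h 47 min
Total: 5 h 54 min + 7 h 28 min + 7 h 34 min + 4 h 45 min + 3 h 46 min + 5 h 47 min = 35 h 14 min.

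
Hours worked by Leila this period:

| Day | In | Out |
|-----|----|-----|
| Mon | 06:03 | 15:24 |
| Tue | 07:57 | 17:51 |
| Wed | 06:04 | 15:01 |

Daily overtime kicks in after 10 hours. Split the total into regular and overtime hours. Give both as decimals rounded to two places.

Regular 28.20 hours, overtime 0.00 hours

Mon: 06:03–15:24 = 9 h 21 min
Tue: 07:57–17:51 = 9 h 54 min
Wed: 06:04–15:01 = 8 h 57 min
Mon reg 9 h 21 min / OT 0 h 0 min; Tue reg 9 h 54 min / OT 0 h 0 min; Wed reg 8 h 57 min / OT 0 h 0 min.
Totals: regular 28 h 12 min, overtime 0 h 0 min.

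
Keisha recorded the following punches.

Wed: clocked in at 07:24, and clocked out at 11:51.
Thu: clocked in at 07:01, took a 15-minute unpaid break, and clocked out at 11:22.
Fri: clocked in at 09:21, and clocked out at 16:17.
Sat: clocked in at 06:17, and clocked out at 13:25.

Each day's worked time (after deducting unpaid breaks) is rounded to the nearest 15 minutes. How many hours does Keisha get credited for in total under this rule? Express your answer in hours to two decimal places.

22.75 hours

Wed: 07:24–11:51 = 4 h 27 min → rounds to 4 h 30 min
Thu: 07:01–11:22 = 4 h 21 min − 15 min = 4 h 6 min → rounds to 4 h 0 min
Fri: 09:21–16:17 = 6 h 56 min → rounds to 7 h 0 min
Sat: 06:17–13:25 = 7 h 8 min → rounds to 7 h 15 min
Total credited: 22 h 45 min.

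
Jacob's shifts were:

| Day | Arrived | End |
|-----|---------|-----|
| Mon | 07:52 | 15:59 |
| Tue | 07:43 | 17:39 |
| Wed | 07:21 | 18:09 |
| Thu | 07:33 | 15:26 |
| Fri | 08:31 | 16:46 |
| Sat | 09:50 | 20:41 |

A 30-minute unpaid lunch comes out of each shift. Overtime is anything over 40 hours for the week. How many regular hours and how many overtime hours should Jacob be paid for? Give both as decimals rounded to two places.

Regular 40.00 hours, overtime 12.83 hours

Mon: 07:52–15:59 = 8 h 7 min; less 30 min break → 7 h 37 min
Tue: 07:43–17:39 = 9 h 56 min; less 30 min break → 9 h 26 min
Wed: 07:21–18:09 = 10 h 48 min; less 30 min break → 10 h 18 min
Thu: 07:33–15:26 = 7 h 53 min; less 30 min break → 7 h 23 min
Fri: 08:31–16:46 = 8 h 15 min; less 30 min break → 7 h 45 min
Sat: 09:50–20:41 = 10 h 51 min; less 30 min break → 10 h 21 min
Total worked: 52 h 50 min = 52.83 h.
Threshold 40 h → overtime 12 h 50 min, regular 40 h 0 min.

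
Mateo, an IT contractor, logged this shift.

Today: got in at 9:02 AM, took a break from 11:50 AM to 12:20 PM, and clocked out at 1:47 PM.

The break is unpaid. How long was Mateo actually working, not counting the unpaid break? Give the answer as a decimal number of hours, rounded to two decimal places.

Today: 9:02 AM–1:47 PM = 4 h 45 min; less 30 min break → 4 h 15 min

4.25 hours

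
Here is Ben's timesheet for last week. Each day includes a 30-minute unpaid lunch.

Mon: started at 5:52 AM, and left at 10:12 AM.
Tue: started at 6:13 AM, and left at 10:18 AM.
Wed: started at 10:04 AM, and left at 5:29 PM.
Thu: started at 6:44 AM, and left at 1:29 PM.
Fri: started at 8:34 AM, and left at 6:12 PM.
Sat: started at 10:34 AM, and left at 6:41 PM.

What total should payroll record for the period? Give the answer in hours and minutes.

Mon: 5:52 AM–10:12 AM = 4 h 20 min; less 30 min break → 3 h 50 min
Tue: 6:13 AM–10:18 AM = 4 h 5 min; less 30 min break → 3 h 35 min
Wed: 10:04 AM–5:29 PM = 7 h 25 min; less 30 min break → 6 h 55 min
Thu: 6:44 AM–1:29 PM = 6 h 45 min; less 30 min break → 6 h 15 min
Fri: 8:34 AM–6:12 PM = 9 h 38 min; less 30 min break → 9 h 8 min
Sat: 10:34 AM–6:41 PM = 8 h 7 min; less 30 min break → 7 h 37 min
Total: 3 h 50 min + 3 h 35 min + 6 h 55 min + 6 h 15 min + 9 h 8 min + 7 h 37 min = 37 h 20 min.

37 h 20 min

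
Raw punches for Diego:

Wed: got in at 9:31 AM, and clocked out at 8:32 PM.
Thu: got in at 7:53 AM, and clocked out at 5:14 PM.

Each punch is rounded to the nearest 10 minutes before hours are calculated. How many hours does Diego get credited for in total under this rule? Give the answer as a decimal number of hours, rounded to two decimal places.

20.33 hours

Wed: in 9:31 AM→9:30 AM, out 8:32 PM→8:30 PM; 11 h 0 min
Thu: in 7:53 AM→7:50 AM, out 5:14 PM→5:10 PM; 9 h 20 min
Total credited: 20 h 20 min.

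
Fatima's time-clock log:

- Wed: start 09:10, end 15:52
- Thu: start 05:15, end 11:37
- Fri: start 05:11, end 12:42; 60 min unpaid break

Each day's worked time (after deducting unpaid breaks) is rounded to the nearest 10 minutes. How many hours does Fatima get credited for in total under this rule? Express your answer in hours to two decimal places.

Wed: 09:10–15:52 = 6 h 42 min → rounds to 6 h 40 min
Thu: 05:15–11:37 = 6 h 22 min → rounds to 6 h 20 min
Fri: 05:11–12:42 = 7 h 31 min − 60 min = 6 h 31 min → rounds to 6 h 30 min
Total credited: 19 h 30 min.

19.50 hours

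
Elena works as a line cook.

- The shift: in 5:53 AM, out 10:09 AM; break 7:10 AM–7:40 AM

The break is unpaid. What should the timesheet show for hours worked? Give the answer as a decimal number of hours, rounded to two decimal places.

3.77 hours

The shift: 5:53 AM–10:09 AM = 4 h 16 min; less 30 min break → 3 h 46 min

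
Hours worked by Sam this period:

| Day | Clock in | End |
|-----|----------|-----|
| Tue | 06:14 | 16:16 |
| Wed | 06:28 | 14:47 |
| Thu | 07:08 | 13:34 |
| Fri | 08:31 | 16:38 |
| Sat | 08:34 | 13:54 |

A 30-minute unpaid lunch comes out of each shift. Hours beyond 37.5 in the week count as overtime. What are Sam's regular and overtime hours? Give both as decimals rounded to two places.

Tue: 06:14–16:16 = 10 h 2 min; less 30 min break → 9 h 32 min
Wed: 06:28–14:47 = 8 h 19 min; less 30 min break → 7 h 49 min
Thu: 07:08–13:34 = 6 h 26 min; less 30 min break → 5 h 56 min
Fri: 08:31–16:38 = 8 h 7 min; less 30 min break → 7 h 37 min
Sat: 08:34–13:54 = 5 h 20 min; less 30 min break → 4 h 50 min
Total worked: 35 h 44 min = 35.73 h.
Threshold 37.5 h → overtime 0 h 0 min, regular 35 h 44 min.

Regular 35.73 hours, overtime 0.00 hours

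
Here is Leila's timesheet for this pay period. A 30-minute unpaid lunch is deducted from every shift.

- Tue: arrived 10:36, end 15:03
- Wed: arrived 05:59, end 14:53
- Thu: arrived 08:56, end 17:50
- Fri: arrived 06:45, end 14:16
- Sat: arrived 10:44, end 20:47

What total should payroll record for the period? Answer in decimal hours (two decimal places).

37.32 hours

Tue: 10:36–15:03 = 4 h 27 min; less 30 min break → 3 h 57 min
Wed: 05:59–14:53 = 8 h 54 min; less 30 min break → 8 h 24 min
Thu: 08:56–17:50 = 8 h 54 min; less 30 min break → 8 h 24 min
Fri: 06:45–14:16 = 7 h 31 min; less 30 min break → 7 h 1 min
Sat: 10:44–20:47 = 10 h 3 min; less 30 min break → 9 h 33 min
Total: 3 h 57 min + 8 h 24 min + 8 h 24 min + 7 h 1 min + 9 h 33 min = 37 h 19 min.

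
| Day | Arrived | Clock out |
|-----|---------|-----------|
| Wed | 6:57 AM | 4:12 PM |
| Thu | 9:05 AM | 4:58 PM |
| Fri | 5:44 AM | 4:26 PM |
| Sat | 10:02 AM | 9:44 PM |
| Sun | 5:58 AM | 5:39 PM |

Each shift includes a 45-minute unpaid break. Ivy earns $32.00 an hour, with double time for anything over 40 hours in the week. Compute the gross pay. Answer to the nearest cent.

Wed: 6:57 AM–4:12 PM = 9 h 15 min; less 45 min break → 8 h 30 min
Thu: 9:05 AM–4:58 PM = 7 h 53 min; less 45 min break → 7 h 8 min
Fri: 5:44 AM–4:26 PM = 10 h 42 min; less 45 min break → 9 h 57 min
Sat: 10:02 AM–9:44 PM = 11 h 42 min; less 45 min break → 10 h 57 min
Sun: 5:58 AM–5:39 PM = 11 h 41 min; less 45 min break → 10 h 56 min
Total worked: 47 h 28 min = 2848 min.
Regular 40 h 0 min = 2400 min at $32.00/h; overtime 7 h 28 min = 448 min at $64.00/h.
Pay = (2400 × $32.00 + 448 × $64.00) ÷ 60 = $1757.87.

$1757.87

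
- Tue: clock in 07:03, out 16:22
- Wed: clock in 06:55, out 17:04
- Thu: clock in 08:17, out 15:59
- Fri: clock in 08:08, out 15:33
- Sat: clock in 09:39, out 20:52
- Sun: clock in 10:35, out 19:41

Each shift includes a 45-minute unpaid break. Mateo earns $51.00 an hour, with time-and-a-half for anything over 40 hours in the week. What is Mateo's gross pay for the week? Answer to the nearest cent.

Tue: 07:03–16:22 = 9 h 19 min; less 45 min break → 8 h 34 min
Wed: 06:55–17:04 = 10 h 9 min; less 45 min break → 9 h 24 min
Thu: 08:17–15:59 = 7 h 42 min; less 45 min break → 6 h 57 min
Fri: 08:08–15:33 = 7 h 25 min; less 45 min break → 6 h 40 min
Sat: 09:39–20:52 = 11 h 13 min; less 45 min break → 10 h 28 min
Sun: 10:35–19:41 = 9 h 6 min; less 45 min break → 8 h 21 min
Total worked: 50 h 24 min = 3024 min.
Regular 40 h 0 min = 2400 min at $51.00/h; overtime 10 h 24 min = 624 min at $76.50/h.
Pay = (2400 × $51.00 + 624 × $76.50) ÷ 60 = $2835.60.

$2835.60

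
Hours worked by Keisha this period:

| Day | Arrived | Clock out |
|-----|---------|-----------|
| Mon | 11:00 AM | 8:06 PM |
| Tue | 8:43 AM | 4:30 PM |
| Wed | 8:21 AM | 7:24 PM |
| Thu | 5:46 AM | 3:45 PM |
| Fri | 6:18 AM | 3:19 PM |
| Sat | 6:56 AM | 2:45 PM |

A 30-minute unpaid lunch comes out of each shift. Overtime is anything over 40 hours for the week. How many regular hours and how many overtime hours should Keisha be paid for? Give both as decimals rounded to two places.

Mon: 11:00 AM–8:06 PM = 9 h 6 min; less 30 min break → 8 h 36 min
Tue: 8:43 AM–4:30 PM = 7 h 47 min; less 30 min break → 7 h 17 min
Wed: 8:21 AM–7:24 PM = 11 h 3 min; less 30 min break → 10 h 33 min
Thu: 5:46 AM–3:45 PM = 9 h 59 min; less 30 min break → 9 h 29 min
Fri: 6:18 AM–3:19 PM = 9 h 1 min; less 30 min break → 8 h 31 min
Sat: 6:56 AM–2:45 PM = 7 h 49 min; less 30 min break → 7 h 19 min
Total worked: 51 h 45 min = 51.75 h.
Threshold 40 h → overtime 11 h 45 min, regular 40 h 0 min.

Regular 40.00 hours, overtime 11.75 hours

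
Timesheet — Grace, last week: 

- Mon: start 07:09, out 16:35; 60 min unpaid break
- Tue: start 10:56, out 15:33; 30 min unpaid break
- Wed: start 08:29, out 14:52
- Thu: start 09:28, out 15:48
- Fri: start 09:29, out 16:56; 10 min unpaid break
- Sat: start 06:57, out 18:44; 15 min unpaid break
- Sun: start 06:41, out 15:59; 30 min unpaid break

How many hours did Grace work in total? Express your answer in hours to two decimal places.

52.88 hours

Mon: 07:09–16:35 = 9 h 26 min; less 60 min break → 8 h 26 min
Tue: 10:56–15:33 = 4 h 37 min; less 30 min break → 4 h 7 min
Wed: 08:29–14:52 = 6 h 23 min
Thu: 09:28–15:48 = 6 h 20 min
Fri: 09:29–16:56 = 7 h 27 min; less 10 min break → 7 h 17 min
Sat: 06:57–18:44 = 11 h 47 min; less 15 min break → 11 h 32 min
Sun: 06:41–15:59 = 9 h 18 min; less 30 min break → 8 h 48 min
Total: 8 h 26 min + 4 h 7 min + 6 h 23 min + 6 h 20 min + 7 h 17 min + 11 h 32 min + 8 h 48 min = 52 h 53 min.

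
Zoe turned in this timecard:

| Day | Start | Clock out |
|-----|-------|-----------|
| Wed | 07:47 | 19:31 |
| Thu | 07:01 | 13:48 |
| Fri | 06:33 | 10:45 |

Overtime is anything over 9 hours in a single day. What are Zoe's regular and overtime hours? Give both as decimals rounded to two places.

Wed: 07:47–19:31 = 11 h 44 min
Thu: 07:01–13:48 = 6 h 47 min
Fri: 06:33–10:45 = 4 h 12 min
Wed reg 9 h 0 min / OT 2 h 44 min; Thu reg 6 h 47 min / OT 0 h 0 min; Fri reg 4 h 12 min / OT 0 h 0 min.
Totals: regular 19 h 59 min, overtime 2 h 44 min.

Regular 19.98 hours, overtime 2.73 hours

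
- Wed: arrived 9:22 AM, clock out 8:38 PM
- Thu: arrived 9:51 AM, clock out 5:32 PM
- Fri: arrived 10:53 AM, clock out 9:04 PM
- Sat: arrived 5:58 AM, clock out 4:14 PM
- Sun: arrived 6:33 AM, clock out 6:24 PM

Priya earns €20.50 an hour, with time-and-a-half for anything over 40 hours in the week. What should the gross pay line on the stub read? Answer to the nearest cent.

Wed: 9:22 AM–8:38 PM = 11 h 16 min
Thu: 9:51 AM–5:32 PM = 7 h 41 min
Fri: 10:53 AM–9:04 PM = 10 h 11 min
Sat: 5:58 AM–4:14 PM = 10 h 16 min
Sun: 6:33 AM–6:24 PM = 11 h 51 min
Total worked: 51 h 15 min = 3075 min.
Regular 40 h 0 min = 2400 min at €20.50/h; overtime 11 h 15 min = 675 min at €30.75/h.
Pay = (2400 × €20.50 + 675 × €30.75) ÷ 60 = €1165.94.

€1165.94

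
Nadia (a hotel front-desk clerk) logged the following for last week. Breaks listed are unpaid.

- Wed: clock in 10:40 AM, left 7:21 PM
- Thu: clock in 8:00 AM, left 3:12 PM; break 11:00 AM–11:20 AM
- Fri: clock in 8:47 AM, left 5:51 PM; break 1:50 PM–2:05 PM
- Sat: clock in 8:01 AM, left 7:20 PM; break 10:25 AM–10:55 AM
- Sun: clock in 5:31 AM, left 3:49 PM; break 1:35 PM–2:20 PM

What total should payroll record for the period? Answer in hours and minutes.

44 h 44 min

Wed: 10:40 AM–7:21 PM = 8 h 41 min
Thu: 8:00 AM–3:12 PM = 7 h 12 min; less 20 min break → 6 h 52 min
Fri: 8:47 AM–5:51 PM = 9 h 4 min; less 15 min break → 8 h 49 min
Sat: 8:01 AM–7:20 PM = 11 h 19 min; less 30 min break → 10 h 49 min
Sun: 5:31 AM–3:49 PM = 10 h 18 min; less 45 min break → 9 h 33 min
Total: 8 h 41 min + 6 h 52 min + 8 h 49 min + 10 h 49 min + 9 h 33 min = 44 h 44 min.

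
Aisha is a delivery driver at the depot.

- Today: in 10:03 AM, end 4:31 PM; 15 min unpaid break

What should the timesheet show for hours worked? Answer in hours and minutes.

Today: 10:03 AM–4:31 PM = 6 h 28 min; less 15 min break → 6 h 13 min

6 h 13 min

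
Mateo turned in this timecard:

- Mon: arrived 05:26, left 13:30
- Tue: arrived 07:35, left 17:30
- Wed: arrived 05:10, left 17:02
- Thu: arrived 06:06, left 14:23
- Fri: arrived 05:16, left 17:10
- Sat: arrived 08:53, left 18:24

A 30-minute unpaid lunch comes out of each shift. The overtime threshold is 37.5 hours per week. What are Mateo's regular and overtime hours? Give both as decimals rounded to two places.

Regular 37.50 hours, overtime 19.05 hours

Mon: 05:26–13:30 = 8 h 4 min; less 30 min break → 7 h 34 min
Tue: 07:35–17:30 = 9 h 55 min; less 30 min break → 9 h 25 min
Wed: 05:10–17:02 = 11 h 52 min; less 30 min break → 11 h 22 min
Thu: 06:06–14:23 = 8 h 17 min; less 30 min break → 7 h 47 min
Fri: 05:16–17:10 = 11 h 54 min; less 30 min break → 11 h 24 min
Sat: 08:53–18:24 = 9 h 31 min; less 30 min break → 9 h 1 min
Total worked: 56 h 33 min = 56.55 h.
Threshold 37.5 h → overtime 19 h 3 min, regular 37 h 30 min.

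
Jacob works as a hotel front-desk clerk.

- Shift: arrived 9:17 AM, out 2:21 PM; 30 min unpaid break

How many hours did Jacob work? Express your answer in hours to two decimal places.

Shift: 9:17 AM–2:21 PM = 5 h 4 min; less 30 min break → 4 h 34 min

4.57 hours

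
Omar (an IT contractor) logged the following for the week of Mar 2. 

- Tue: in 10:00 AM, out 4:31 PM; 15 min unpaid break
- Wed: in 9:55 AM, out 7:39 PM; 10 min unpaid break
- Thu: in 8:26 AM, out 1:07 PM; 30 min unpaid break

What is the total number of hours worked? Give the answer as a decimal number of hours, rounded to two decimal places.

20.02 hours

Tue: 10:00 AM–4:31 PM = 6 h 31 min; less 15 min break → 6 h 16 min
Wed: 9:55 AM–7:39 PM = 9 h 44 min; less 10 min break → 9 h 34 min
Thu: 8:26 AM–1:07 PM = 4 h 41 min; less 30 min break → 4 h 11 min
Total: 6 h 16 min + 9 h 34 min + 4 h 11 min = 20 h 1 min.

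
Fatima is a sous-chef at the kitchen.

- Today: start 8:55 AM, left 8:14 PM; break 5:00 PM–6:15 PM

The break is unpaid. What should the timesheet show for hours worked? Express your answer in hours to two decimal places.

10.07 hours

Today: 8:55 AM–8:14 PM = 11 h 19 min; less 75 min break → 10 h 4 min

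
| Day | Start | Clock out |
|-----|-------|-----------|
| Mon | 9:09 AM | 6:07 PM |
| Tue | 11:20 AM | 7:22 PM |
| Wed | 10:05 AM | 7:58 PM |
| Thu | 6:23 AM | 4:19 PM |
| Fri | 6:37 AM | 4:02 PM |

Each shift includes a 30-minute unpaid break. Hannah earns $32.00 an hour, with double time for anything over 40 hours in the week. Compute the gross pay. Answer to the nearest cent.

Mon: 9:09 AM–6:07 PM = 8 h 58 min; less 30 min break → 8 h 28 min
Tue: 11:20 AM–7:22 PM = 8 h 2 min; less 30 min break → 7 h 32 min
Wed: 10:05 AM–7:58 PM = 9 h 53 min; less 30 min break → 9 h 23 min
Thu: 6:23 AM–4:19 PM = 9 h 56 min; less 30 min break → 9 h 26 min
Fri: 6:37 AM–4:02 PM = 9 h 25 min; less 30 min break → 8 h 55 min
Total worked: 43 h 44 min = 2624 min.
Regular 40 h 0 min = 2400 min at $32.00/h; overtime 3 h 44 min = 224 min at $64.00/h.
Pay = (2400 × $32.00 + 224 × $64.00) ÷ 60 = $1518.93.

$1518.93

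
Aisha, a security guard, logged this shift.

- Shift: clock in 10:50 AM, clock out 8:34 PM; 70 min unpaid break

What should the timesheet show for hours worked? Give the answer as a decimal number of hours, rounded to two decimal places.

Shift: 10:50 AM–8:34 PM = 9 h 44 min; less 70 min break → 8 h 34 min

8.57 hours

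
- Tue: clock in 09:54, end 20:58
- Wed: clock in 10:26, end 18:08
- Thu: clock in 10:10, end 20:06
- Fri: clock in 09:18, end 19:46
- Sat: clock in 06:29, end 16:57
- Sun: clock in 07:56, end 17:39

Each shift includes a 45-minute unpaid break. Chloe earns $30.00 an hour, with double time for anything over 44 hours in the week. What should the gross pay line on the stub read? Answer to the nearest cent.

Tue: 09:54–20:58 = 11 h 4 min; less 45 min break → 10 h 19 min
Wed: 10:26–18:08 = 7 h 42 min; less 45 min break → 6 h 57 min
Thu: 10:10–20:06 = 9 h 56 min; less 45 min break → 9 h 11 min
Fri: 09:18–19:46 = 10 h 28 min; less 45 min break → 9 h 43 min
Sat: 06:29–16:57 = 10 h 28 min; less 45 min break → 9 h 43 min
Sun: 07:56–17:39 = 9 h 43 min; less 45 min break → 8 h 58 min
Total worked: 54 h 51 min = 3291 min.
Regular 44 h 0 min = 2640 min at $30.00/h; overtime 10 h 51 min = 651 min at $60.00/h.
Pay = (2640 × $30.00 + 651 × $60.00) ÷ 60 = $1971.00.

$1971.00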